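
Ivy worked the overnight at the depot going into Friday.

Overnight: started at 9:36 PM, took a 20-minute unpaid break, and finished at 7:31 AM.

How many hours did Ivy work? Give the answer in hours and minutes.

Overnight: 9:36 PM → midnight = 2 h 24 min; midnight → 7:31 AM = 7 h 31 min; span 9 h 55 min; less 20 min break → 9 h 35 min

9 h 35 min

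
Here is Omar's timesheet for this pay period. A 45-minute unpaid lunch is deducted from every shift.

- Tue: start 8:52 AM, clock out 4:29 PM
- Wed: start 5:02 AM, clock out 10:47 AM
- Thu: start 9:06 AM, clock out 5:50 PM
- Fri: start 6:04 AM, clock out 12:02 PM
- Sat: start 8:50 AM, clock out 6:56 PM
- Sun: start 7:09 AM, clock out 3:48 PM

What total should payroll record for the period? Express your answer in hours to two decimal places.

42.32 hours

Tue: 8:52 AM–4:29 PM = 7 h 37 min; less 45 min break → 6 h 52 min
Wed: 5:02 AM–10:47 AM = 5 h 45 min; less 45 min break → 5 h 0 min
Thu: 9:06 AM–5:50 PM = 8 h 44 min; less 45 min break → 7 h 59 min
Fri: 6:04 AM–12:02 PM = 5 h 58 min; less 45 min break → 5 h 13 min
Sat: 8:50 AM–6:56 PM = 10 h 6 min; less 45 min break → 9 h 21 min
Sun: 7:09 AM–3:48 PM = 8 h 39 min; less 45 min break → 7 h 54 min
Total: 6 h 52 min + 5 h 0 min + 7 h 59 min + 5 h 13 min + 9 h 21 min + 7 h 54 min = 42 h 19 min.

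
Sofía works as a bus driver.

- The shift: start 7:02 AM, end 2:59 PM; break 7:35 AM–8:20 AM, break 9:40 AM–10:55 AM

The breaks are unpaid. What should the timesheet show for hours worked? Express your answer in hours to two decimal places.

5.95 hours

The shift: 7:02 AM–2:59 PM = 7 h 57 min; less 120 min break → 5 h 57 min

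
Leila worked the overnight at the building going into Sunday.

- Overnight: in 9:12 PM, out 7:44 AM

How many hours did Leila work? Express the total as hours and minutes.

Overnight: 9:12 PM → midnight = 2 h 48 min; midnight → 7:44 AM = 7 h 44 min; span 10 h 32 min

10 h 32 min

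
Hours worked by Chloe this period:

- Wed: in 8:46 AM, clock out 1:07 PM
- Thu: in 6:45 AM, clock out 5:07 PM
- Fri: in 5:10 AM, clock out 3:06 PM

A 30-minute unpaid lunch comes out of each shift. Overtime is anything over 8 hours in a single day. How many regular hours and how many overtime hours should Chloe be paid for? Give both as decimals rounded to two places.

Wed: 8:46 AM–1:07 PM = 4 h 21 min; less 30 min break → 3 h 51 min
Thu: 6:45 AM–5:07 PM = 10 h 22 min; less 30 min break → 9 h 52 min
Fri: 5:10 AM–3:06 PM = 9 h 56 min; less 30 min break → 9 h 26 min
Wed reg 3 h 51 min / OT 0 h 0 min; Thu reg 8 h 0 min / OT 1 h 52 min; Fri reg 8 h 0 min / OT 1 h 26 min.
Totals: regular 19 h 51 min, overtime 3 h 18 min.

Regular 19.85 hours, overtime 3.30 hours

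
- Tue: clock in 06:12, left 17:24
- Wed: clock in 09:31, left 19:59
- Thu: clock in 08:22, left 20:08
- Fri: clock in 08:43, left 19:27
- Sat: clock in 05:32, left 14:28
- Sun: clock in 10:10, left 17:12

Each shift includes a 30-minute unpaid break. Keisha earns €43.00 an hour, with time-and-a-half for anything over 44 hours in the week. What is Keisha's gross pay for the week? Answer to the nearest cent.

€2739.10

Tue: 06:12–17:24 = 11 h 12 min; less 30 min break → 10 h 42 min
Wed: 09:31–19:59 = 10 h 28 min; less 30 min break → 9 h 58 min
Thu: 08:22–20:08 = 11 h 46 min; less 30 min break → 11 h 16 min
Fri: 08:43–19:27 = 10 h 44 min; less 30 min break → 10 h 14 min
Sat: 05:32–14:28 = 8 h 56 min; less 30 min break → 8 h 26 min
Sun: 10:10–17:12 = 7 h 2 min; less 30 min break → 6 h 32 min
Total worked: 57 h 8 min = 3428 min.
Regular 44 h 0 min = 2640 min at €43.00/h; overtime 13 h 8 min = 788 min at €64.50/h.
Pay = (2640 × €43.00 + 788 × €64.50) ÷ 60 = €2739.10.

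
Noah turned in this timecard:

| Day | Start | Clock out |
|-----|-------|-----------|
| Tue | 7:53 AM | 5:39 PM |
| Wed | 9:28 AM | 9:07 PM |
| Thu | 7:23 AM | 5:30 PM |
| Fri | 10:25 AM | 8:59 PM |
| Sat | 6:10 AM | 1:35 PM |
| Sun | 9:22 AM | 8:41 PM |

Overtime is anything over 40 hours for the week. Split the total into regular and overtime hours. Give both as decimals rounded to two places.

Tue: 7:53 AM–5:39 PM = 9 h 46 min
Wed: 9:28 AM–9:07 PM = 11 h 39 min
Thu: 7:23 AM–5:30 PM = 10 h 7 min
Fri: 10:25 AM–8:59 PM = 10 h 34 min
Sat: 6:10 AM–1:35 PM = 7 h 25 min
Sun: 9:22 AM–8:41 PM = 11 h 19 min
Total worked: 60 h 50 min = 60.83 h.
Threshold 40 h → overtime 20 h 50 min, regular 40 h 0 min.

Regular 40.00 hours, overtime 20.83 hours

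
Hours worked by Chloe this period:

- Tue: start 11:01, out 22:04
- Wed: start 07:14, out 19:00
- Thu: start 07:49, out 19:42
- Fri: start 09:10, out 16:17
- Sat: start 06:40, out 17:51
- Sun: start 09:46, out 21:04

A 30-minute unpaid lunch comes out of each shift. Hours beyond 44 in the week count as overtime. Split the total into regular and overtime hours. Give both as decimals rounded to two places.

Tue: 11:01–22:04 = 11 h 3 min; less 30 min break → 10 h 33 min
Wed: 07:14–19:00 = 11 h 46 min; less 30 min break → 11 h 16 min
Thu: 07:49–19:42 = 11 h 53 min; less 30 min break → 11 h 23 min
Fri: 09:10–16:17 = 7 h 7 min; less 30 min break → 6 h 37 min
Sat: 06:40–17:51 = 11 h 11 min; less 30 min break → 10 h 41 min
Sun: 09:46–21:04 = 11 h 18 min; less 30 min break → 10 h 48 min
Total worked: 61 h 18 min = 61.30 h.
Threshold 44 h → overtime 17 h 18 min, regular 44 h 0 min.

Regular 44.00 hours, overtime 17.30 hours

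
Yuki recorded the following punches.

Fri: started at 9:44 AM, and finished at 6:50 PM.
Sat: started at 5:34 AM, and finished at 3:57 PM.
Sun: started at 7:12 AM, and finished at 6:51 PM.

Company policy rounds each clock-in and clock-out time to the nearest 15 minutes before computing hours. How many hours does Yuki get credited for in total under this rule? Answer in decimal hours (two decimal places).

Fri: in 9:44 AM→9:45 AM, out 6:50 PM→6:45 PM; 9 h 0 min
Sat: in 5:34 AM→5:30 AM, out 3:57 PM→4:00 PM; 10 h 30 min
Sun: in 7:12 AM→7:15 AM, out 6:51 PM→6:45 PM; 11 h 30 min
Total credited: 31 h 0 min.

31.00 hours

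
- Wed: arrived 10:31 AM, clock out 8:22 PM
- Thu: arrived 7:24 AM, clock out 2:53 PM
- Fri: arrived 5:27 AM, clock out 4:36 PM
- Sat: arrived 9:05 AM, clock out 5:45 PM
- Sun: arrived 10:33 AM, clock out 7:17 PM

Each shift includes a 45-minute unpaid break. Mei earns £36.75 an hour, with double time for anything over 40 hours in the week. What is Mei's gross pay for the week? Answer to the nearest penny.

£1626.80

Wed: 10:31 AM–8:22 PM = 9 h 51 min; less 45 min break → 9 h 6 min
Thu: 7:24 AM–2:53 PM = 7 h 29 min; less 45 min break → 6 h 44 min
Fri: 5:27 AM–4:36 PM = 11 h 9 min; less 45 min break → 10 h 24 min
Sat: 9:05 AM–5:45 PM = 8 h 40 min; less 45 min break → 7 h 55 min
Sun: 10:33 AM–7:17 PM = 8 h 44 min; less 45 min break → 7 h 59 min
Total worked: 42 h 8 min = 2528 min.
Regular 40 h 0 min = 2400 min at £36.75/h; overtime 2 h 8 min = 128 min at £73.50/h.
Pay = (2400 × £36.75 + 128 × £73.50) ÷ 60 = £1626.80.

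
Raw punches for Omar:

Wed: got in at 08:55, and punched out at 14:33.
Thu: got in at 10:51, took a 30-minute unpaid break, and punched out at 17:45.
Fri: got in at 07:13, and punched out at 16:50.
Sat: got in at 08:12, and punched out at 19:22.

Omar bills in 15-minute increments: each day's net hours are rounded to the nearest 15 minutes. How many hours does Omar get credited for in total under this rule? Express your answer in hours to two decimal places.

33.00 hours

Wed: 08:55–14:33 = 5 h 38 min → rounds to 5 h 45 min
Thu: 10:51–17:45 = 6 h 54 min − 30 min = 6 h 24 min → rounds to 6 h 30 min
Fri: 07:13–16:50 = 9 h 37 min → rounds to 9 h 30 min
Sat: 08:12–19:22 = 11 h 10 min → rounds to 11 h 15 min
Total credited: 33 h 0 min.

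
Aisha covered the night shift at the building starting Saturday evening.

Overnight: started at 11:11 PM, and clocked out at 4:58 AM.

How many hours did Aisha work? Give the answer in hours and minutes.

5 h 47 min

Overnight: 11:11 PM → midnight = 0 h 49 min; midnight → 4:58 AM = 4 h 58 min; span 5 h 47 min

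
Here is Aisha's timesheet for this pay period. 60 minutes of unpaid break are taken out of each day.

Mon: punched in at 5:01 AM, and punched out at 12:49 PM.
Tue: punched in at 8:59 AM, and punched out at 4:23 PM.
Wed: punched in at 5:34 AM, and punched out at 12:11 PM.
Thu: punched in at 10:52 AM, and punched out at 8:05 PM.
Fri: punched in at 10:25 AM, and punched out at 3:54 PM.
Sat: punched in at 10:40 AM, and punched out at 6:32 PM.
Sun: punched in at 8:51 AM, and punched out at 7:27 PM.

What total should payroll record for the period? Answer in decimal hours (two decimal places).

47.98 hours

Mon: 5:01 AM–12:49 PM = 7 h 48 min; less 60 min break → 6 h 48 min
Tue: 8:59 AM–4:23 PM = 7 h 24 min; less 60 min break → 6 h 24 min
Wed: 5:34 AM–12:11 PM = 6 h 37 min; less 60 min break → 5 h 37 min
Thu: 10:52 AM–8:05 PM = 9 h 13 min; less 60 min break → 8 h 13 min
Fri: 10:25 AM–3:54 PM = 5 h 29 min; less 60 min break → 4 h 29 min
Sat: 10:40 AM–6:32 PM = 7 h 52 min; less 60 min break → 6 h 52 min
Sun: 8:51 AM–7:27 PM = 10 h 36 min; less 60 min break → 9 h 36 min
Total: 6 h 48 min + 6 h 24 min + 5 h 37 min + 8 h 13 min + 4 h 29 min + 6 h 52 min + 9 h 36 min = 47 h 59 min.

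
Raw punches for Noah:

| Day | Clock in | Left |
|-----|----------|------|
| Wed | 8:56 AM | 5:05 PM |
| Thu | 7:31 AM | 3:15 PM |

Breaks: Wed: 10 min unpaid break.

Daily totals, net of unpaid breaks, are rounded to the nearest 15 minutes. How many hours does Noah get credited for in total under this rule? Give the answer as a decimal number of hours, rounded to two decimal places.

15.75 hours

Wed: 8:56 AM–5:05 PM = 8 h 9 min − 10 min = 7 h 59 min → rounds to 8 h 0 min
Thu: 7:31 AM–3:15 PM = 7 h 44 min → rounds to 7 h 45 min
Total credited: 15 h 45 min.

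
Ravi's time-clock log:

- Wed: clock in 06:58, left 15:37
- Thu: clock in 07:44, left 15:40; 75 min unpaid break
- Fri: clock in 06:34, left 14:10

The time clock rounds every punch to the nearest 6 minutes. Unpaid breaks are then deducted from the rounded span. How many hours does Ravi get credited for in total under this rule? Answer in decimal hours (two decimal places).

Wed: in 06:58→07:00, out 15:37→15:36; 8 h 36 min
Thu: in 07:44→07:42, out 15:40→15:42; 8 h 0 min − 75 min = 6 h 45 min
Fri: in 06:34→06:36, out 14:10→14:12; 7 h 36 min
Total credited: 22 h 57 min.

22.95 hours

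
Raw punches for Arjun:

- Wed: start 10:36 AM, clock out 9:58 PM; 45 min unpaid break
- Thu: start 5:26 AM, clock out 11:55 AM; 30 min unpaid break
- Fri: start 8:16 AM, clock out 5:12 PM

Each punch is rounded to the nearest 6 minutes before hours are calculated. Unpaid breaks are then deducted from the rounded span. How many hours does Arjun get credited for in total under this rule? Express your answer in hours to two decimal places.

Wed: in 10:36 AM→10:36 AM, out 9:58 PM→10:00 PM; 11 h 24 min − 45 min = 10 h 39 min
Thu: in 5:26 AM→5:24 AM, out 11:55 AM→11:54 AM; 6 h 30 min − 30 min = 6 h 0 min
Fri: in 8:16 AM→8:18 AM, out 5:12 PM→5:12 PM; 8 h 54 min
Total credited: 25 h 33 min.

25.55 hours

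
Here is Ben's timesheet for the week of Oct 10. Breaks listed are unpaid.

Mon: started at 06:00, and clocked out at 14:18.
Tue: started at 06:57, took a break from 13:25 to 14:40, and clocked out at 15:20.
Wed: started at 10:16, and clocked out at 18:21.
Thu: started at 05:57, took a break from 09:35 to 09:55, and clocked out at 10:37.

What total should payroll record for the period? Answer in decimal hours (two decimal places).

27.85 hours

Mon: 06:00–14:18 = 8 h 18 min
Tue: 06:57–15:20 = 8 h 23 min; less 75 min break → 7 h 8 min
Wed: 10:16–18:21 = 8 h 5 min
Thu: 05:57–10:37 = 4 h 40 min; less 20 min break → 4 h 20 min
Total: 8 h 18 min + 7 h 8 min + 8 h 5 min + 4 h 20 min = 27 h 51 min.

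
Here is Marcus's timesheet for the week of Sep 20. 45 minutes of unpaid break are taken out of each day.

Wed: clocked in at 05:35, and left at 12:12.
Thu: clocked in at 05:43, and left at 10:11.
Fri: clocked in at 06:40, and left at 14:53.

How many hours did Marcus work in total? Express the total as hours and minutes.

17 h 3 min

Wed: 05:35–12:12 = 6 h 37 min; less 45 min break → 5 h 52 min
Thu: 05:43–10:11 = 4 h 28 min; less 45 min break → 3 h 43 min
Fri: 06:40–14:53 = 8 h 13 min; less 45 min break → 7 h 28 min
Total: 5 h 52 min + 3 h 43 min + 7 h 28 min = 17 h 3 min.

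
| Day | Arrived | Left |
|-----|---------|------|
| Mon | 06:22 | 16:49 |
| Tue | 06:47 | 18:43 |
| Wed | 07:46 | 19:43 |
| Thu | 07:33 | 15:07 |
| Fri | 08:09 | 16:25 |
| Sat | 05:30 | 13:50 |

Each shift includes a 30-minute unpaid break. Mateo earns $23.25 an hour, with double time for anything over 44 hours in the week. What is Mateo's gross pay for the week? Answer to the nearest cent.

$1557.75

Mon: 06:22–16:49 = 10 h 27 min; less 30 min break → 9 h 57 min
Tue: 06:47–18:43 = 11 h 56 min; less 30 min break → 11 h 26 min
Wed: 07:46–19:43 = 11 h 57 min; less 30 min break → 11 h 27 min
Thu: 07:33–15:07 = 7 h 34 min; less 30 min break → 7 h 4 min
Fri: 08:09–16:25 = 8 h 16 min; less 30 min break → 7 h 46 min
Sat: 05:30–13:50 = 8 h 20 min; less 30 min break → 7 h 50 min
Total worked: 55 h 30 min = 3330 min.
Regular 44 h 0 min = 2640 min at $23.25/h; overtime 11 h 30 min = 690 min at $46.50/h.
Pay = (2640 × $23.25 + 690 × $46.50) ÷ 60 = $1557.75.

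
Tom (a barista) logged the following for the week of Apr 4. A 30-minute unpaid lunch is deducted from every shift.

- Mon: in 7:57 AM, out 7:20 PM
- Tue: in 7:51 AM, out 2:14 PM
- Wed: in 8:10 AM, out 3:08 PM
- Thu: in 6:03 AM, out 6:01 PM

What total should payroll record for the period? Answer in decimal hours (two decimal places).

34.70 hours

Mon: 7:57 AM–7:20 PM = 11 h 23 min; less 30 min break → 10 h 53 min
Tue: 7:51 AM–2:14 PM = 6 h 23 min; less 30 min break → 5 h 53 min
Wed: 8:10 AM–3:08 PM = 6 h 58 min; less 30 min break → 6 h 28 min
Thu: 6:03 AM–6:01 PM = 11 h 58 min; less 30 min break → 11 h 28 min
Total: 10 h 53 min + 5 h 53 min + 6 h 28 min + 11 h 28 min = 34 h 42 min.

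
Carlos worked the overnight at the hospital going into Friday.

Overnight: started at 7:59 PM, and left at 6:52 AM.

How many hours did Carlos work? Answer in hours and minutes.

10 h 53 min

Overnight: 7:59 PM → midnight = 4 h 1 min; midnight → 6:52 AM = 6 h 52 min; span 10 h 53 min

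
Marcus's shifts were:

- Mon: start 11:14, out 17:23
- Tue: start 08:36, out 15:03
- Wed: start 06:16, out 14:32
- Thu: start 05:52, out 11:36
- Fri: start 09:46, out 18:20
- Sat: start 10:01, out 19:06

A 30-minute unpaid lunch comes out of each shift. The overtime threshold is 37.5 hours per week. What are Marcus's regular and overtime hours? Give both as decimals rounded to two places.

Regular 37.50 hours, overtime 3.75 hours

Mon: 11:14–17:23 = 6 h 9 min; less 30 min break → 5 h 39 min
Tue: 08:36–15:03 = 6 h 27 min; less 30 min break → 5 h 57 min
Wed: 06:16–14:32 = 8 h 16 min; less 30 min break → 7 h 46 min
Thu: 05:52–11:36 = 5 h 44 min; less 30 min break → 5 h 14 min
Fri: 09:46–18:20 = 8 h 34 min; less 30 min break → 8 h 4 min
Sat: 10:01–19:06 = 9 h 5 min; less 30 min break → 8 h 35 min
Total worked: 41 h 15 min = 41.25 h.
Threshold 37.5 h → overtime 3 h 45 min, regular 37 h 30 min.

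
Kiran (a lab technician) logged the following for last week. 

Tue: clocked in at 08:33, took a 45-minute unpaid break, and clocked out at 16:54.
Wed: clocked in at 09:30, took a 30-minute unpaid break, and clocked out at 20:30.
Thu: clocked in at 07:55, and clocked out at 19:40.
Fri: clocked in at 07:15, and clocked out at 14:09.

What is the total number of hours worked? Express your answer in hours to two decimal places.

36.75 hours

Tue: 08:33–16:54 = 8 h 21 min; less 45 min break → 7 h 36 min
Wed: 09:30–20:30 = 11 h 0 min; less 30 min break → 10 h 30 min
Thu: 07:55–19:40 = 11 h 45 min
Fri: 07:15–14:09 = 6 h 54 min
Total: 7 h 36 min + 10 h 30 min + 11 h 45 min + 6 h 54 min = 36 h 45 min.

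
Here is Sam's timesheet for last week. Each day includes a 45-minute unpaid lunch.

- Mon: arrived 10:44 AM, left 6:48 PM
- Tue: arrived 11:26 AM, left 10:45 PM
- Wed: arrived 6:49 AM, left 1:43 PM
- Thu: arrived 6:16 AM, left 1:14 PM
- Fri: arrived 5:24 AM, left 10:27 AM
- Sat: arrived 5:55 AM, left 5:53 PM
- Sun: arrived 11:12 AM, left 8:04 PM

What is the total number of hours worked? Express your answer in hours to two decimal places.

53.88 hours

Mon: 10:44 AM–6:48 PM = 8 h 4 min; less 45 min break → 7 h 19 min
Tue: 11:26 AM–10:45 PM = 11 h 19 min; less 45 min break → 10 h 34 min
Wed: 6:49 AM–1:43 PM = 6 h 54 min; less 45 min break → 6 h 9 min
Thu: 6:16 AM–1:14 PM = 6 h 58 min; less 45 min break → 6 h 13 min
Fri: 5:24 AM–10:27 AM = 5 h 3 min; less 45 min break → 4 h 18 min
Sat: 5:55 AM–5:53 PM = 11 h 58 min; less 45 min break → 11 h 13 min
Sun: 11:12 AM–8:04 PM = 8 h 52 min; less 45 min break → 8 h 7 min
Total: 7 h 19 min + 10 h 34 min + 6 h 9 min + 6 h 13 min + 4 h 18 min + 11 h 13 min + 8 h 7 min = 53 h 53 min.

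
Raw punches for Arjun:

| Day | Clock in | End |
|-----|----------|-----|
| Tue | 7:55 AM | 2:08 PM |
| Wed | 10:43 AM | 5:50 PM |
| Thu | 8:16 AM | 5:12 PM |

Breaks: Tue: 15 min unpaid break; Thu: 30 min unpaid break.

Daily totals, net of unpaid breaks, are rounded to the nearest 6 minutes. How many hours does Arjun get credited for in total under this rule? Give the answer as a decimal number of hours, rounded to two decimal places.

21.50 hours

Tue: 7:55 AM–2:08 PM = 6 h 13 min − 15 min = 5 h 58 min → rounds to 6 h 0 min
Wed: 10:43 AM–5:50 PM = 7 h 7 min → rounds to 7 h 6 min
Thu: 8:16 AM–5:12 PM = 8 h 56 min − 30 min = 8 h 26 min → rounds to 8 h 24 min
Total credited: 21 h 30 min.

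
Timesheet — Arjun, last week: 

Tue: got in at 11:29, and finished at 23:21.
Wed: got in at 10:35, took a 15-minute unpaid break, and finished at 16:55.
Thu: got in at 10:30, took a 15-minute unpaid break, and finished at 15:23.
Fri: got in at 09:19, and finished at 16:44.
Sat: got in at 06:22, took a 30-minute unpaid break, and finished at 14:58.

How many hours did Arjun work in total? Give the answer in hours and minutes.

Tue: 11:29–23:21 = 11 h 52 min
Wed: 10:35–16:55 = 6 h 20 min; less 15 min break → 6 h 5 min
Thu: 10:30–15:23 = 4 h 53 min; less 15 min break → 4 h 38 min
Fri: 09:19–16:44 = 7 h 25 min
Sat: 06:22–14:58 = 8 h 36 min; less 30 min break → 8 h 6 min
Total: 11 h 52 min + 6 h 5 min + 4 h 38 min + 7 h 25 min + 8 h 6 min = 38 h 6 min.

38 h 6 min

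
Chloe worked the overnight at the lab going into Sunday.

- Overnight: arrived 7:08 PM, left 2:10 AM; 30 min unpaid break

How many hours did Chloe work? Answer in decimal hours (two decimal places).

6.53 hours

Overnight: 7:08 PM → midnight = 4 h 52 min; midnight → 2:10 AM = 2 h 10 min; span 7 h 2 min; less 30 min break → 6 h 32 min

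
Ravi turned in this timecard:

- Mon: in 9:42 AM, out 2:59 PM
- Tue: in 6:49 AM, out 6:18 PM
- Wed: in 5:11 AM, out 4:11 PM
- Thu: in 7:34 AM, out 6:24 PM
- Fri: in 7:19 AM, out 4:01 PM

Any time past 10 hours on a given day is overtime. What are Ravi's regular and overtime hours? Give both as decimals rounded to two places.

Regular 43.98 hours, overtime 3.32 hours

Mon: 9:42 AM–2:59 PM = 5 h 17 min
Tue: 6:49 AM–6:18 PM = 11 h 29 min
Wed: 5:11 AM–4:11 PM = 11 h 0 min
Thu: 7:34 AM–6:24 PM = 10 h 50 min
Fri: 7:19 AM–4:01 PM = 8 h 42 min
Mon reg 5 h 17 min / OT 0 h 0 min; Tue reg 10 h 0 min / OT 1 h 29 min; Wed reg 10 h 0 min / OT 1 h 0 min; Thu reg 10 h 0 min / OT 0 h 50 min; Fri reg 8 h 42 min / OT 0 h 0 min.
Totals: regular 43 h 59 min, overtime 3 h 19 min.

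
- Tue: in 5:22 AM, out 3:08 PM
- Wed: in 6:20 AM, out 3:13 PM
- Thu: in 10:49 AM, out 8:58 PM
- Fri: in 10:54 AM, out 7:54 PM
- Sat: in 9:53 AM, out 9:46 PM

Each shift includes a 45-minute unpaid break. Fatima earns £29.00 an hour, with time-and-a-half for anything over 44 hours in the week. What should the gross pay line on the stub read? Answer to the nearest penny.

Tue: 5:22 AM–3:08 PM = 9 h 46 min; less 45 min break → 9 h 1 min
Wed: 6:20 AM–3:13 PM = 8 h 53 min; less 45 min break → 8 h 8 min
Thu: 10:49 AM–8:58 PM = 10 h 9 min; less 45 min break → 9 h 24 min
Fri: 10:54 AM–7:54 PM = 9 h 0 min; less 45 min break → 8 h 15 min
Sat: 9:53 AM–9:46 PM = 11 h 53 min; less 45 min break → 11 h 8 min
Total worked: 45 h 56 min = 2756 min.
Regular 44 h 0 min = 2640 min at £29.00/h; overtime 1 h 56 min = 116 min at £43.50/h.
Pay = (2640 × £29.00 + 116 × £43.50) ÷ 60 = £1360.10.

£1360.10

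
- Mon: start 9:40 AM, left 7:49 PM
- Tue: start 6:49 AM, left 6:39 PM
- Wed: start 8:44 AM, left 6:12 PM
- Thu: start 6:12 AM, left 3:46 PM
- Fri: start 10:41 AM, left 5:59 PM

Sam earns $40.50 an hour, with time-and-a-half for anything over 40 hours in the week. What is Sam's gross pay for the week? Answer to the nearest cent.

Mon: 9:40 AM–7:49 PM = 10 h 9 min
Tue: 6:49 AM–6:39 PM = 11 h 50 min
Wed: 8:44 AM–6:12 PM = 9 h 28 min
Thu: 6:12 AM–3:46 PM = 9 h 34 min
Fri: 10:41 AM–5:59 PM = 7 h 18 min
Total worked: 48 h 19 min = 2899 min.
Regular 40 h 0 min = 2400 min at $40.50/h; overtime 8 h 19 min = 499 min at $60.75/h.
Pay = (2400 × $40.50 + 499 × $60.75) ÷ 60 = $2125.24.

$2125.24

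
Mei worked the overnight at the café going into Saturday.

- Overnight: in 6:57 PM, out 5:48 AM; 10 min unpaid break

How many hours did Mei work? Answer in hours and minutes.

Overnight: 6:57 PM → midnight = 5 h 3 min; midnight → 5:48 AM = 5 h 48 min; span 10 h 51 min; less 10 min break → 10 h 41 min

10 h 41 min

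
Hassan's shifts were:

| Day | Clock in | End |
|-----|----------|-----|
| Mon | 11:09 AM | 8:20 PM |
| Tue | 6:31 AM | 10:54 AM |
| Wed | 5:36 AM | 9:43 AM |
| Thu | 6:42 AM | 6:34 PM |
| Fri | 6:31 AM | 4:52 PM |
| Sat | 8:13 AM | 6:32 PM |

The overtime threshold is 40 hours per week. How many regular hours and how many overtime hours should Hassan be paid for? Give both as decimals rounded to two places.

Mon: 11:09 AM–8:20 PM = 9 h 11 min
Tue: 6:31 AM–10:54 AM = 4 h 23 min
Wed: 5:36 AM–9:43 AM = 4 h 7 min
Thu: 6:42 AM–6:34 PM = 11 h 52 min
Fri: 6:31 AM–4:52 PM = 10 h 21 min
Sat: 8:13 AM–6:32 PM = 10 h 19 min
Total worked: 50 h 13 min = 50.22 h.
Threshold 40 h → overtime 10 h 13 min, regular 40 h 0 min.

Regular 40.00 hours, overtime 10.22 hours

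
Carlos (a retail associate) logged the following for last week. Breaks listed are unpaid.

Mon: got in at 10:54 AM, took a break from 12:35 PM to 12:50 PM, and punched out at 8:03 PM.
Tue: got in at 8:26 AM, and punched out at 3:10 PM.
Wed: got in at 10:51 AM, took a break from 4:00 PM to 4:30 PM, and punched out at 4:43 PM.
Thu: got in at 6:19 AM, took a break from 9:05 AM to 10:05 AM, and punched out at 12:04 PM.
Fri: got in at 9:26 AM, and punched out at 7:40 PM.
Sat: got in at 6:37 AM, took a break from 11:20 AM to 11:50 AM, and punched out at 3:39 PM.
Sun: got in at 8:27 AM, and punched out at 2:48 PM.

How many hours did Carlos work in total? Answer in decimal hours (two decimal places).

50.87 hours

Mon: 10:54 AM–8:03 PM = 9 h 9 min; less 15 min break → 8 h 54 min
Tue: 8:26 AM–3:10 PM = 6 h 44 min
Wed: 10:51 AM–4:43 PM = 5 h 52 min; less 30 min break → 5 h 22 min
Thu: 6:19 AM–12:04 PM = 5 h 45 min; less 60 min break → 4 h 45 min
Fri: 9:26 AM–7:40 PM = 10 h 14 min
Sat: 6:37 AM–3:39 PM = 9 h 2 min; less 30 min break → 8 h 32 min
Sun: 8:27 AM–2:48 PM = 6 h 21 min
Total: 8 h 54 min + 6 h 44 min + 5 h 22 min + 4 h 45 min + 10 h 14 min + 8 h 32 min + 6 h 21 min = 50 h 52 min.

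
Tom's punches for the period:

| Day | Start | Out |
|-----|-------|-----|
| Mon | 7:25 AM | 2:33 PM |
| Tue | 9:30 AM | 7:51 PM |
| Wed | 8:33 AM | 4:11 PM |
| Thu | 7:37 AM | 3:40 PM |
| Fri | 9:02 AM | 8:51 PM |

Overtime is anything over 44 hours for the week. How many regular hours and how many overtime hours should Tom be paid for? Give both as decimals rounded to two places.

Mon: 7:25 AM–2:33 PM = 7 h 8 min
Tue: 9:30 AM–7:51 PM = 10 h 21 min
Wed: 8:33 AM–4:11 PM = 7 h 38 min
Thu: 7:37 AM–3:40 PM = 8 h 3 min
Fri: 9:02 AM–8:51 PM = 11 h 49 min
Total worked: 44 h 59 min = 44.98 h.
Threshold 44 h → overtime 0 h 59 min, regular 44 h 0 min.

Regular 44.00 hours, overtime 0.98 hours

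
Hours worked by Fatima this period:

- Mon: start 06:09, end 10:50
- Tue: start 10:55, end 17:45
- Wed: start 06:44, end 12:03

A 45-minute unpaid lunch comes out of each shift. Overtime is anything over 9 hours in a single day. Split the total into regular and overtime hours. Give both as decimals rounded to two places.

Regular 14.58 hours, overtime 0.00 hours

Mon: 06:09–10:50 = 4 h 41 min; less 45 min break → 3 h 56 min
Tue: 10:55–17:45 = 6 h 50 min; less 45 min break → 6 h 5 min
Wed: 06:44–12:03 = 5 h 19 min; less 45 min break → 4 h 34 min
Mon reg 3 h 56 min / OT 0 h 0 min; Tue reg 6 h 5 min / OT 0 h 0 min; Wed reg 4 h 34 min / OT 0 h 0 min.
Totals: regular 14 h 35 min, overtime 0 h 0 min.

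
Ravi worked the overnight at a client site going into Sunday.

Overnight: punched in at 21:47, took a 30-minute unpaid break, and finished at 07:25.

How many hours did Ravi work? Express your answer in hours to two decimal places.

9.13 hours

Overnight: 21:47 → midnight = 2 h 13 min; midnight → 07:25 = 7 h 25 min; span 9 h 38 min; less 30 min break → 9 h 8 min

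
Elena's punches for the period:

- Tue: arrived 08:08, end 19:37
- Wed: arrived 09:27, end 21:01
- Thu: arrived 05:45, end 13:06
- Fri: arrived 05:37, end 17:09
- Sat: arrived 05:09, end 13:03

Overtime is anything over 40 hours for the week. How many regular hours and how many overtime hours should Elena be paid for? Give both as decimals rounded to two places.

Regular 40.00 hours, overtime 9.83 hours

Tue: 08:08–19:37 = 11 h 29 min
Wed: 09:27–21:01 = 11 h 34 min
Thu: 05:45–13:06 = 7 h 21 min
Fri: 05:37–17:09 = 11 h 32 min
Sat: 05:09–13:03 = 7 h 54 min
Total worked: 49 h 50 min = 49.83 h.
Threshold 40 h → overtime 9 h 50 min, regular 40 h 0 min.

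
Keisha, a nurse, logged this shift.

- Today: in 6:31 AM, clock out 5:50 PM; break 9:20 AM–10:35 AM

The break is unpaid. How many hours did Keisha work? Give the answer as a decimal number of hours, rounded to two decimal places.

Today: 6:31 AM–5:50 PM = 11 h 19 min; less 75 min break → 10 h 4 min

10.07 hours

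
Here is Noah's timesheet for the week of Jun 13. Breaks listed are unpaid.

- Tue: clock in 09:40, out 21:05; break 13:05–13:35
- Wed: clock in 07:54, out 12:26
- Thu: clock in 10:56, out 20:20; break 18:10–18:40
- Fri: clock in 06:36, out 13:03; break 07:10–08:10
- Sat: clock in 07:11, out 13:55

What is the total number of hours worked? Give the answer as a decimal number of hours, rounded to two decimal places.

Tue: 09:40–21:05 = 11 h 25 min; less 30 min break → 10 h 55 min
Wed: 07:54–12:26 = 4 h 32 min
Thu: 10:56–20:20 = 9 h 24 min; less 30 min break → 8 h 54 min
Fri: 06:36–13:03 = 6 h 27 min; less 60 min break → 5 h 27 min
Sat: 07:11–13:55 = 6 h 44 min
Total: 10 h 55 min + 4 h 32 min + 8 h 54 min + 5 h 27 min + 6 h 44 min = 36 h 32 min.

36.53 hours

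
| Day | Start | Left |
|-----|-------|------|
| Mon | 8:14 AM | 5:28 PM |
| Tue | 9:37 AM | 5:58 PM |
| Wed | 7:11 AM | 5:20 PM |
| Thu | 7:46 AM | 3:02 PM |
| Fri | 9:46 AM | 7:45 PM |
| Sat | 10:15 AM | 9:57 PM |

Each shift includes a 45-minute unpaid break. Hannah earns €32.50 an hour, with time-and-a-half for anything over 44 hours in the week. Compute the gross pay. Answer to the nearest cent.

€1828.94

Mon: 8:14 AM–5:28 PM = 9 h 14 min; less 45 min break → 8 h 29 min
Tue: 9:37 AM–5:58 PM = 8 h 21 min; less 45 min break → 7 h 36 min
Wed: 7:11 AM–5:20 PM = 10 h 9 min; less 45 min break → 9 h 24 min
Thu: 7:46 AM–3:02 PM = 7 h 16 min; less 45 min break → 6 h 31 min
Fri: 9:46 AM–7:45 PM = 9 h 59 min; less 45 min break → 9 h 14 min
Sat: 10:15 AM–9:57 PM = 11 h 42 min; less 45 min break → 10 h 57 min
Total worked: 52 h 11 min = 3131 min.
Regular 44 h 0 min = 2640 min at €32.50/h; overtime 8 h 11 min = 491 min at €48.75/h.
Pay = (2640 × €32.50 + 491 × €48.75) ÷ 60 = €1828.94.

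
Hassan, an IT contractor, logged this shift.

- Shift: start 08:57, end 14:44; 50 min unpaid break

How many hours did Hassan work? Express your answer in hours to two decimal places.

Shift: 08:57–14:44 = 5 h 47 min; less 50 min break → 4 h 57 min

4.95 hours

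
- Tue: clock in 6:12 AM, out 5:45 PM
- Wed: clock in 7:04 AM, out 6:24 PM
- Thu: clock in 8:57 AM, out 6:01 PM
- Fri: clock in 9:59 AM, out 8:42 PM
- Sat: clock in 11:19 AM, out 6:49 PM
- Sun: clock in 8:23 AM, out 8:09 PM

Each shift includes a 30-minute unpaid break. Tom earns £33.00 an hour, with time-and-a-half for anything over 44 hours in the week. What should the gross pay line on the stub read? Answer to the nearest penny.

£2191.20

Tue: 6:12 AM–5:45 PM = 11 h 33 min; less 30 min break → 11 h 3 min
Wed: 7:04 AM–6:24 PM = 11 h 20 min; less 30 min break → 10 h 50 min
Thu: 8:57 AM–6:01 PM = 9 h 4 min; less 30 min break → 8 h 34 min
Fri: 9:59 AM–8:42 PM = 10 h 43 min; less 30 min break → 10 h 13 min
Sat: 11:19 AM–6:49 PM = 7 h 30 min; less 30 min break → 7 h 0 min
Sun: 8:23 AM–8:09 PM = 11 h 46 min; less 30 min break → 11 h 16 min
Total worked: 58 h 56 min = 3536 min.
Regular 44 h 0 min = 2640 min at £33.00/h; overtime 14 h 56 min = 896 min at £49.50/h.
Pay = (2640 × £33.00 + 896 × £49.50) ÷ 60 = £2191.20.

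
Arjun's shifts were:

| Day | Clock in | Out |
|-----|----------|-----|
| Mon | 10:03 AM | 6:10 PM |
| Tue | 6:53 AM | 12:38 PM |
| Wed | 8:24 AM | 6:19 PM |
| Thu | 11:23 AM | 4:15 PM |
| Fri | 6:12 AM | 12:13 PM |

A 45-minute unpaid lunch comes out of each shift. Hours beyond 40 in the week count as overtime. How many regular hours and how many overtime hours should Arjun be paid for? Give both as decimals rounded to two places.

Regular 30.92 hours, overtime 0.00 hours

Mon: 10:03 AM–6:10 PM = 8 h 7 min; less 45 min break → 7 h 22 min
Tue: 6:53 AM–12:38 PM = 5 h 45 min; less 45 min break → 5 h 0 min
Wed: 8:24 AM–6:19 PM = 9 h 55 min; less 45 min break → 9 h 10 min
Thu: 11:23 AM–4:15 PM = 4 h 52 min; less 45 min break → 4 h 7 min
Fri: 6:12 AM–12:13 PM = 6 h 1 min; less 45 min break → 5 h 16 min
Total worked: 30 h 55 min = 30.92 h.
Threshold 40 h → overtime 0 h 0 min, regular 30 h 55 min.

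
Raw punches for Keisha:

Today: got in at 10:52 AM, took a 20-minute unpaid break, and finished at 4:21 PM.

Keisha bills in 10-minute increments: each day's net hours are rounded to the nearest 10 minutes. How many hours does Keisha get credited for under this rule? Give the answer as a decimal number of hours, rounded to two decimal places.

Today: 10:52 AM–4:21 PM = 5 h 29 min − 20 min = 5 h 9 min → rounds to 5 h 10 min

5.17 hours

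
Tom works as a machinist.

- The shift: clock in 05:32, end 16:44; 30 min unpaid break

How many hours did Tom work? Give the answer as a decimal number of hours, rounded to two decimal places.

The shift: 05:32–16:44 = 11 h 12 min; less 30 min break → 10 h 42 min

10.70 hours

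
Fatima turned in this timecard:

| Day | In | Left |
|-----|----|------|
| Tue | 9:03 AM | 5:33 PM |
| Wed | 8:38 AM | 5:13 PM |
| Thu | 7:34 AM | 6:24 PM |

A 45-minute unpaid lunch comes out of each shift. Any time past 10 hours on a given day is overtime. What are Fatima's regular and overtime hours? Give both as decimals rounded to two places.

Tue: 9:03 AM–5:33 PM = 8 h 30 min; less 45 min break → 7 h 45 min
Wed: 8:38 AM–5:13 PM = 8 h 35 min; less 45 min break → 7 h 50 min
Thu: 7:34 AM–6:24 PM = 10 h 50 min; less 45 min break → 10 h 5 min
Tue reg 7 h 45 min / OT 0 h 0 min; Wed reg 7 h 50 min / OT 0 h 0 min; Thu reg 10 h 0 min / OT 0 h 5 min.
Totals: regular 25 h 35 min, overtime 0 h 5 min.

Regular 25.58 hours, overtime 0.08 hours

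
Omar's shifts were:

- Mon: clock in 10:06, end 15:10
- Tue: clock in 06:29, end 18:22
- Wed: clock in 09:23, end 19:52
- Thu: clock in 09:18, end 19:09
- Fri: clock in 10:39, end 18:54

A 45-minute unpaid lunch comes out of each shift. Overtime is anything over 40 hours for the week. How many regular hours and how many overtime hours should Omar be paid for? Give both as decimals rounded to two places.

Mon: 10:06–15:10 = 5 h 4 min; less 45 min break → 4 h 19 min
Tue: 06:29–18:22 = 11 h 53 min; less 45 min break → 11 h 8 min
Wed: 09:23–19:52 = 10 h 29 min; less 45 min break → 9 h 44 min
Thu: 09:18–19:09 = 9 h 51 min; less 45 min break → 9 h 6 min
Fri: 10:39–18:54 = 8 h 15 min; less 45 min break → 7 h 30 min
Total worked: 41 h 47 min = 41.78 h.
Threshold 40 h → overtime 1 h 47 min, regular 40 h 0 min.

Regular 40.00 hours, overtime 1.78 hours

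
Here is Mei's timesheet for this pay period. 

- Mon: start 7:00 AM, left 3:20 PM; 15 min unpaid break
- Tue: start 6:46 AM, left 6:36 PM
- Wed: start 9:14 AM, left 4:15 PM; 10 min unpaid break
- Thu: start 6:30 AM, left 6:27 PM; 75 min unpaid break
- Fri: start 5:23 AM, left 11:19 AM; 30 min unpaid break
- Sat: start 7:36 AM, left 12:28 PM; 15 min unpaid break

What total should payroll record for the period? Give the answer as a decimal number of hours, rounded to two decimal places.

47.52 hours

Mon: 7:00 AM–3:20 PM = 8 h 20 min; less 15 min break → 8 h 5 min
Tue: 6:46 AM–6:36 PM = 11 h 50 min
Wed: 9:14 AM–4:15 PM = 7 h 1 min; less 10 min break → 6 h 51 min
Thu: 6:30 AM–6:27 PM = 11 h 57 min; less 75 min break → 10 h 42 min
Fri: 5:23 AM–11:19 AM = 5 h 56 min; less 30 min break → 5 h 26 min
Sat: 7:36 AM–12:28 PM = 4 h 52 min; less 15 min break → 4 h 37 min
Total: 8 h 5 min + 11 h 50 min + 6 h 51 min + 10 h 42 min + 5 h 26 min + 4 h 37 min = 47 h 31 min.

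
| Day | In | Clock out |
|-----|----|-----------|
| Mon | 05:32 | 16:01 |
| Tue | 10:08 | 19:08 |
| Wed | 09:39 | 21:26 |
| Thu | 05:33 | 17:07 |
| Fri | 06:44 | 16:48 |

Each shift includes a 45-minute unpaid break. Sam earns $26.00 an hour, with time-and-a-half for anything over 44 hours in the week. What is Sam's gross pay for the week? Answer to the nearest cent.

$1344.85

Mon: 05:32–16:01 = 10 h 29 min; less 45 min break → 9 h 44 min
Tue: 10:08–19:08 = 9 h 0 min; less 45 min break → 8 h 15 min
Wed: 09:39–21:26 = 11 h 47 min; less 45 min break → 11 h 2 min
Thu: 05:33–17:07 = 11 h 34 min; less 45 min break → 10 h 49 min
Fri: 06:44–16:48 = 10 h 4 min; less 45 min break → 9 h 19 min
Total worked: 49 h 9 min = 2949 min.
Regular 44 h 0 min = 2640 min at $26.00/h; overtime 5 h 9 min = 309 min at $39.00/h.
Pay = (2640 × $26.00 + 309 × $39.00) ÷ 60 = $1344.85.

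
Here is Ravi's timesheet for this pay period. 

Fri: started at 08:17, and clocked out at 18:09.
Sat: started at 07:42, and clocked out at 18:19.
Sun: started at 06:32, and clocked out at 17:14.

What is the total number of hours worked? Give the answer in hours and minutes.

Fri: 08:17–18:09 = 9 h 52 min
Sat: 07:42–18:19 = 10 h 37 min
Sun: 06:32–17:14 = 10 h 42 min
Total: 9 h 52 min + 10 h 37 min + 10 h 42 min = 31 h 11 min.

31 h 11 min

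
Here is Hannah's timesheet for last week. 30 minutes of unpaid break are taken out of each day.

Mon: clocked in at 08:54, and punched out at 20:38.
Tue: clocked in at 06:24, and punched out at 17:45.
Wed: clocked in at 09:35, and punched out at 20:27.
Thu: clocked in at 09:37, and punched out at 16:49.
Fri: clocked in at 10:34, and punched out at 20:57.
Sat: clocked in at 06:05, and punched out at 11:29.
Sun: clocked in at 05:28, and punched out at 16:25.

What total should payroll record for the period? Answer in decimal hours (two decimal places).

64.38 hours

Mon: 08:54–20:38 = 11 h 44 min; less 30 min break → 11 h 14 min
Tue: 06:24–17:45 = 11 h 21 min; less 30 min break → 10 h 51 min
Wed: 09:35–20:27 = 10 h 52 min; less 30 min break → 10 h 22 min
Thu: 09:37–16:49 = 7 h 12 min; less 30 min break → 6 h 42 min
Fri: 10:34–20:57 = 10 h 23 min; less 30 min break → 9 h 53 min
Sat: 06:05–11:29 = 5 h 24 min; less 30 min break → 4 h 54 min
Sun: 05:28–16:25 = 10 h 57 min; less 30 min break → 10 h 27 min
Total: 11 h 14 min + 10 h 51 min + 10 h 22 min + 6 h 42 min + 9 h 53 min + 4 h 54 min + 10 h 27 min = 64 h 23 min.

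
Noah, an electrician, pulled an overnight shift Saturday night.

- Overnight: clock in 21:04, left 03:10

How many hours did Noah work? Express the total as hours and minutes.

Overnight: 21:04 → midnight = 2 h 56 min; midnight → 03:10 = 3 h 10 min; span 6 h 6 min

6 h 6 min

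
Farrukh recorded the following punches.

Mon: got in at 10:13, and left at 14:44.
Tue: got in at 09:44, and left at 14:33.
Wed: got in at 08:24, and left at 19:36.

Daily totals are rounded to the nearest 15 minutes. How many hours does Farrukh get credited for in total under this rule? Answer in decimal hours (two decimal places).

Mon: 10:13–14:44 = 4 h 31 min → rounds to 4 h 30 min
Tue: 09:44–14:33 = 4 h 49 min → rounds to 4 h 45 min
Wed: 08:24–19:36 = 11 h 12 min → rounds to 11 h 15 min
Total credited: 20 h 30 min.

20.50 hours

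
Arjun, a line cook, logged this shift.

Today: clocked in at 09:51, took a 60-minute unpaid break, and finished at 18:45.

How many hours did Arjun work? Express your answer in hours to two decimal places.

Today: 09:51–18:45 = 8 h 54 min; less 60 min break → 7 h 54 min

7.90 hours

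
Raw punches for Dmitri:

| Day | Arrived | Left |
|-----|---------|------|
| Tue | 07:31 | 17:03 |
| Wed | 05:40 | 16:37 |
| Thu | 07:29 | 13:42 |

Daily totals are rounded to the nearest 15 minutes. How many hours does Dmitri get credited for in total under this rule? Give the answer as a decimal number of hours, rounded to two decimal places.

Tue: 07:31–17:03 = 9 h 32 min → rounds to 9 h 30 min
Wed: 05:40–16:37 = 10 h 57 min → rounds to 11 h 0 min
Thu: 07:29–13:42 = 6 h 13 min → rounds to 6 h 15 min
Total credited: 26 h 45 min.

26.75 hours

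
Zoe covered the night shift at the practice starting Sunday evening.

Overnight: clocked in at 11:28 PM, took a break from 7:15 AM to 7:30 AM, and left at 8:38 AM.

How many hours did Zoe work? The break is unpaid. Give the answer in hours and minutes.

8 h 55 min

Overnight: 11:28 PM → midnight = 0 h 32 min; midnight → 8:38 AM = 8 h 38 min; span 9 h 10 min; less 15 min break → 8 h 55 min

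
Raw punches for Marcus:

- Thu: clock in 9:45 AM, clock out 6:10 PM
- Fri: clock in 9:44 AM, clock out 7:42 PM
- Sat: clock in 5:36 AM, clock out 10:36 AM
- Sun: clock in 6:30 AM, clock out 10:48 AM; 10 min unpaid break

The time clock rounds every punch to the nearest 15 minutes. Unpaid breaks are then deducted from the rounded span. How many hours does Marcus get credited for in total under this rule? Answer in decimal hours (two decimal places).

27.58 hours

Thu: in 9:45 AM→9:45 AM, out 6:10 PM→6:15 PM; 8 h 30 min
Fri: in 9:44 AM→9:45 AM, out 7:42 PM→7:45 PM; 10 h 0 min
Sat: in 5:36 AM→5:30 AM, out 10:36 AM→10:30 AM; 5 h 0 min
Sun: in 6:30 AM→6:30 AM, out 10:48 AM→10:45 AM; 4 h 15 min − 10 min = 4 h 5 min
Total credited: 27 h 35 min.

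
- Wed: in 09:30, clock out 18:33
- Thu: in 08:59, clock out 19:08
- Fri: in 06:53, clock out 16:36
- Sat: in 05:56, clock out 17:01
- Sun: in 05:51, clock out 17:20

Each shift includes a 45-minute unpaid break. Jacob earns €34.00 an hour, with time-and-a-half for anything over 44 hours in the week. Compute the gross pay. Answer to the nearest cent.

€1686.40

Wed: 09:30–18:33 = 9 h 3 min; less 45 min break → 8 h 18 min
Thu: 08:59–19:08 = 10 h 9 min; less 45 min break → 9 h 24 min
Fri: 06:53–16:36 = 9 h 43 min; less 45 min break → 8 h 58 min
Sat: 05:56–17:01 = 11 h 5 min; less 45 min break → 10 h 20 min
Sun: 05:51–17:20 = 11 h 29 min; less 45 min break → 10 h 44 min
Total worked: 47 h 44 min = 2864 min.
Regular 44 h 0 min = 2640 min at €34.00/h; overtime 3 h 44 min = 224 min at €51.00/h.
Pay = (2640 × €34.00 + 224 × €51.00) ÷ 60 = €1686.40.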